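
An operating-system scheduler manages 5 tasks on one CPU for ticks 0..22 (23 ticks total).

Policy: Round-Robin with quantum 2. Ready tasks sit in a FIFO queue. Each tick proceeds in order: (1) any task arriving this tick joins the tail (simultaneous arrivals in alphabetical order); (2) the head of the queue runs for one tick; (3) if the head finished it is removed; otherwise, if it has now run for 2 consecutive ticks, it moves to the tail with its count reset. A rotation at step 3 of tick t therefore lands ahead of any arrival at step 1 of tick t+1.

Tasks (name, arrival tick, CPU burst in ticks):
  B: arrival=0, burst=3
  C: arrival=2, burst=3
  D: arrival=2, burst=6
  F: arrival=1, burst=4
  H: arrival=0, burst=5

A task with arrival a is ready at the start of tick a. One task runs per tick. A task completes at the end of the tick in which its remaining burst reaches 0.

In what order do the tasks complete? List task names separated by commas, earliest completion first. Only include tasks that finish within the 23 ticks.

completion order = B, F, C, H, D

t=0: queue=[B,H] q_used=0 → run B
t=1: queue=[B,H,F] q_used=1 → run B
t=2: queue=[H,F,B,C,D] q_used=0 → run H
t=3: queue=[H,F,B,C,D] q_used=1 → run H
t=4: queue=[F,B,C,D,H] q_used=0 → run F
t=5: queue=[F,B,C,D,H] q_used=1 → run F
t=6: queue=[B,C,D,H,F] q_used=0 → run B
t=7: queue=[C,D,H,F] q_used=0 → run C
t=8: queue=[C,D,H,F] q_used=1 → run C
t=9: queue=[D,H,F,C] q_used=0 → run D
t=10: queue=[D,H,F,C] q_used=1 → run D
t=11: queue=[H,F,C,D] q_used=0 → run H
t=12: queue=[H,F,C,D] q_used=1 → run H
t=13: queue=[F,C,D,H] q_used=0 → run F
t=14: queue=[F,C,D,H] q_used=1 → run F
t=15: queue=[C,D,H] q_used=0 → run C
t=16: queue=[D,H] q_used=0 → run D
t=17: queue=[D,H] q_used=1 → run D
t=18: queue=[H,D] q_used=0 → run H
t=19: queue=[D] q_used=0 → run D
t=20: queue=[D] q_used=1 → run D
t=21: (idle)
t=22: (idle)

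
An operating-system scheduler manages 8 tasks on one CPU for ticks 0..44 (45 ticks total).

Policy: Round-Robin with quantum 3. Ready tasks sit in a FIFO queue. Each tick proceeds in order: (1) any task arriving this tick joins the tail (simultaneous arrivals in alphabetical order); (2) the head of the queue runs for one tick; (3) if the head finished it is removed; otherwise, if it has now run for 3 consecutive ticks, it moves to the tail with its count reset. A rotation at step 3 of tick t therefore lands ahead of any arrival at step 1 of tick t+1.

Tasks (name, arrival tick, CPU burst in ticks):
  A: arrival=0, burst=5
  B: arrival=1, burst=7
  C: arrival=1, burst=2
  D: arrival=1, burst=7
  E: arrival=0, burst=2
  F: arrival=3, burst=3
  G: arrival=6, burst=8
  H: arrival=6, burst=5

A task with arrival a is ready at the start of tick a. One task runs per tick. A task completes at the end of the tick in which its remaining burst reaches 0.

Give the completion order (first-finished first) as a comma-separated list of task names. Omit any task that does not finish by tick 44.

completion order = E, C, A, F, H, B, D, G

t=0: queue=[A,E] q_used=0 → run A
t=1: queue=[A,E,B,C,D] q_used=1 → run A
t=2: queue=[A,E,B,C,D] q_used=2 → run A
t=3: queue=[E,B,C,D,A,F] q_used=0 → run E
t=4: queue=[E,B,C,D,A,F] q_used=1 → run E
t=5: queue=[B,C,D,A,F] q_used=0 → run B
t=6: queue=[B,C,D,A,F,G,H] q_used=1 → run B
t=7: queue=[B,C,D,A,F,G,H] q_used=2 → run B
t=8: queue=[C,D,A,F,G,H,B] q_used=0 → run C
t=9: queue=[C,D,A,F,G,H,B] q_used=1 → run C
t=10: queue=[D,A,F,G,H,B] q_used=0 → run D
t=11: queue=[D,A,F,G,H,B] q_used=1 → run D
t=12: queue=[D,A,F,G,H,B] q_used=2 → run D
t=13: queue=[A,F,G,H,B,D] q_used=0 → run A
t=14: queue=[A,F,G,H,B,D] q_used=1 → run A
t=15: queue=[F,G,H,B,D] q_used=0 → run F
t=16: queue=[F,G,H,B,D] q_used=1 → run F
t=17: queue=[F,G,H,B,D] q_used=2 → run F
t=18: queue=[G,H,B,D] q_used=0 → run G
t=19: queue=[G,H,B,D] q_used=1 → run G
t=20: queue=[G,H,B,D] q_used=2 → run G
t=21: queue=[H,B,D,G] q_used=0 → run H
t=22: queue=[H,B,D,G] q_used=1 → run H
t=23: queue=[H,B,D,G] q_used=2 → run H
t=24: queue=[B,D,G,H] q_used=0 → run B
t=25: queue=[B,D,G,H] q_used=1 → run B
t=26: queue=[B,D,G,H] q_used=2 → run B
t=27: queue=[D,G,H,B] q_used=0 → run D
t=28: queue=[D,G,H,B] q_used=1 → run D
t=29: queue=[D,G,H,B] q_used=2 → run D
t=30: queue=[G,H,B,D] q_used=0 → run G
t=31: queue=[G,H,B,D] q_used=1 → run G
t=32: queue=[G,H,B,D] q_used=2 → run G
t=33: queue=[H,B,D,G] q_used=0 → run H
t=34: queue=[H,B,D,G] q_used=1 → run H
t=35: queue=[B,D,G] q_used=0 → run B
t=36: queue=[D,G] q_used=0 → run D
t=37: queue=[G] q_used=0 → run G
t=38: queue=[G] q_used=1 → run G
t=39: (idle)
t=40: (idle)
t=41: (idle)
t=42: (idle)
t=43: (idle)
t=44: (idle)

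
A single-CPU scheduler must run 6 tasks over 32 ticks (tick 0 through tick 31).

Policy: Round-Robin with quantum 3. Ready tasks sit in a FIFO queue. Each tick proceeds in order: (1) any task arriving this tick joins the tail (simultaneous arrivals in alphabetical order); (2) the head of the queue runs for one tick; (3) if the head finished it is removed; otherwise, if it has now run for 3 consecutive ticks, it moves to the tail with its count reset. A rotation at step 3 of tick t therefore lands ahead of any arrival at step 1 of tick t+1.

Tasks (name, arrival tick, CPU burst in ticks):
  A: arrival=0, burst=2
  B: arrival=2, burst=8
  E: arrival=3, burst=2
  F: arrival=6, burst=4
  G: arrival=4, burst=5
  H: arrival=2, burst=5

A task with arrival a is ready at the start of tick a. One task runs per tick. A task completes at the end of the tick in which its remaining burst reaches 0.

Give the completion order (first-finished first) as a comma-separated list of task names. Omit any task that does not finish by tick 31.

completion order = A, E, H, G, B, F

t=0: queue=[A] q_used=0 → run A
t=1: queue=[A] q_used=1 → run A
t=2: queue=[B,H] q_used=0 → run B
t=3: queue=[B,H,E] q_used=1 → run B
t=4: queue=[B,H,E,G] q_used=2 → run B
t=5: queue=[H,E,G,B] q_used=0 → run H
t=6: queue=[H,E,G,B,F] q_used=1 → run H
t=7: queue=[H,E,G,B,F] q_used=2 → run H
t=8: queue=[E,G,B,F,H] q_used=0 → run E
t=9: queue=[E,G,B,F,H] q_used=1 → run E
t=10: queue=[G,B,F,H] q_used=0 → run G
t=11: queue=[G,B,F,H] q_used=1 → run G
t=12: queue=[G,B,F,H] q_used=2 → run G
t=13: queue=[B,F,H,G] q_used=0 → run B
t=14: queue=[B,F,H,G] q_used=1 → run B
t=15: queue=[B,F,H,G] q_used=2 → run B
t=16: queue=[F,H,G,B] q_used=0 → run F
t=17: queue=[F,H,G,B] q_used=1 → run F
t=18: queue=[F,H,G,B] q_used=2 → run F
t=19: queue=[H,G,B,F] q_used=0 → run H
t=20: queue=[H,G,B,F] q_used=1 → run H
t=21: queue=[G,B,F] q_used=0 → run G
t=22: queue=[G,B,F] q_used=1 → run G
t=23: queue=[B,F] q_used=0 → run B
t=24: queue=[B,F] q_used=1 → run B
t=25: queue=[F] q_used=0 → run F
t=26: (idle)
t=27: (idle)
t=28: (idle)
t=29: (idle)
t=30: (idle)
t=31: (idle)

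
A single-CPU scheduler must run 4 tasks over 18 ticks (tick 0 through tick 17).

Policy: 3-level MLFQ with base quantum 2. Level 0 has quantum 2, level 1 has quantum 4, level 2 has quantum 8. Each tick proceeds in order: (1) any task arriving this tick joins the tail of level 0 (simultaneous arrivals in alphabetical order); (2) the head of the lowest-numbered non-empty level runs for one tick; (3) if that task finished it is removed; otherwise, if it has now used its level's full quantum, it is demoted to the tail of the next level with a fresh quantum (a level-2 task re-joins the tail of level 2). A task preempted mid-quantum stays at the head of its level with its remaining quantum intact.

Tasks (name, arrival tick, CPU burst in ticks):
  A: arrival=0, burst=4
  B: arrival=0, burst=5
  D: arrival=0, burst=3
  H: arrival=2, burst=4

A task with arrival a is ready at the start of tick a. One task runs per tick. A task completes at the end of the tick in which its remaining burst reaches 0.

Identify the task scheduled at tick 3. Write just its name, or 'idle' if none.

t=0: L0/L1/L2 = ABD/-/- → run A
t=1: L0/L1/L2 = ABD/-/- → run A
t=2: L0/L1/L2 = BDH/A/- → run B
t=3: L0/L1/L2 = BDH/A/- → run B
t=4: L0/L1/L2 = DH/AB/- → run D
t=5: L0/L1/L2 = DH/AB/- → run D
t=6: L0/L1/L2 = H/ABD/- → run H
t=7: L0/L1/L2 = H/ABD/- → run H
t=8: L0/L1/L2 = -/ABDH/- → run A
t=9: L0/L1/L2 = -/ABDH/- → run A
t=10: L0/L1/L2 = -/BDH/- → run B
t=11: L0/L1/L2 = -/BDH/- → run B
t=12: L0/L1/L2 = -/BDH/- → run B
t=13: L0/L1/L2 = -/DH/- → run D
t=14: L0/L1/L2 = -/H/- → run H
t=15: L0/L1/L2 = -/H/- → run H
t=16: (idle)
t=17: (idle)

running at tick 3 = B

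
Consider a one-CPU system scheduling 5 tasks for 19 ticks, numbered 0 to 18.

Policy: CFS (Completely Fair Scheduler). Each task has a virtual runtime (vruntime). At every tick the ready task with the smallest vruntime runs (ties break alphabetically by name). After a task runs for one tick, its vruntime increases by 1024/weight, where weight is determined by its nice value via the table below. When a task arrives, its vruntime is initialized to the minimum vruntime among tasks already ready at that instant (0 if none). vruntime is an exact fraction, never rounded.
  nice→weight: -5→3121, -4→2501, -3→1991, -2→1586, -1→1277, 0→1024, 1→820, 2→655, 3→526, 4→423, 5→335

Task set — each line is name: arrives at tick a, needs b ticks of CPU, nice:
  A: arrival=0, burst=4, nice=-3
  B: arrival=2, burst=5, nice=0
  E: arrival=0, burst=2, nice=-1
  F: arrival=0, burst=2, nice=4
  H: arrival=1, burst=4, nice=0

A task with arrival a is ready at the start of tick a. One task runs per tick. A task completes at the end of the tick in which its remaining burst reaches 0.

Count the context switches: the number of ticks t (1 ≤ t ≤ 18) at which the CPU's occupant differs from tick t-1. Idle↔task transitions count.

t=0: vr[A=0 E=0 F=0] → run A
t=1: vr[A=1024/1991 E=0 F=0 H=0] → run E
t=2: vr[A=1024/1991 B=0 E=1024/1277 F=0 H=0] → run B
t=3: vr[A=1024/1991 B=1 E=1024/1277 F=0 H=0] → run F
t=4: vr[A=1024/1991 B=1 E=1024/1277 F=1024/423 H=0] → run H
t=5: vr[A=1024/1991 B=1 E=1024/1277 F=1024/423 H=1] → run A
t=6: vr[A=2048/1991 B=1 E=1024/1277 F=1024/423 H=1] → run E
t=7: vr[A=2048/1991 B=1 F=1024/423 H=1] → run B
t=8: vr[A=2048/1991 B=2 F=1024/423 H=1] → run H
t=9: vr[A=2048/1991 B=2 F=1024/423 H=2] → run A
t=10: vr[A=3072/1991 B=2 F=1024/423 H=2] → run A
t=11: vr[B=2 F=1024/423 H=2] → run B
t=12: vr[B=3 F=1024/423 H=2] → run H
t=13: vr[B=3 F=1024/423 H=3] → run F
t=14: vr[B=3 H=3] → run B
t=15: vr[B=4 H=3] → run H
t=16: vr[B=4] → run B
t=17: (idle)
t=18: (idle)

context switches = 16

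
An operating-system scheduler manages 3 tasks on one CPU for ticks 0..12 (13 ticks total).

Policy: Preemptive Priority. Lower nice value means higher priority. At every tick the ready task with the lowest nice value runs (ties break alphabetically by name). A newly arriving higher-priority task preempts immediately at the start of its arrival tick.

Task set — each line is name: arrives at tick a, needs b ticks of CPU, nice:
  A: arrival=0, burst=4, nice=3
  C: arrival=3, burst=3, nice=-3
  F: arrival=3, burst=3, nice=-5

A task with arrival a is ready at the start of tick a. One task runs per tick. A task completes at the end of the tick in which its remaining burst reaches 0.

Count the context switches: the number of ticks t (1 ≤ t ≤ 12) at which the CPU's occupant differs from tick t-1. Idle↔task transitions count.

t=0: ready={A} → run A
t=1: ready={A} → run A
t=2: ready={A} → run A
t=3: ready={A,C,F} → run F
t=4: ready={A,C,F} → run F
t=5: ready={A,C,F} → run F
t=6: ready={A,C} → run C
t=7: ready={A,C} → run C
t=8: ready={A,C} → run C
t=9: ready={A} → run A
t=10: (idle)
t=11: (idle)
t=12: (idle)

context switches = 4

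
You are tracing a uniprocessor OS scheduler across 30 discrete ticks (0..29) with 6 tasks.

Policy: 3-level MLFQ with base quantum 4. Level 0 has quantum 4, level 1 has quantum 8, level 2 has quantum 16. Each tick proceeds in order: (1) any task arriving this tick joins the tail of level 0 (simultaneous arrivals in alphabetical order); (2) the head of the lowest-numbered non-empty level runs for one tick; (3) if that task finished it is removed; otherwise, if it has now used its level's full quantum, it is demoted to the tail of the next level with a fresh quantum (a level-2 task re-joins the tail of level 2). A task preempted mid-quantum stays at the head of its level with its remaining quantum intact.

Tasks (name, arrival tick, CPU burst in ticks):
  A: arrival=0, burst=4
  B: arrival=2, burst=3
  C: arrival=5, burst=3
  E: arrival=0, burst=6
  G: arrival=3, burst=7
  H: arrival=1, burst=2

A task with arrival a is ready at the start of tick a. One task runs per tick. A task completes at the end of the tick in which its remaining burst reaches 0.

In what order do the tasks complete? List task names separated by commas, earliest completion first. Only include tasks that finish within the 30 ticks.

t=0: L0/L1/L2 = AE/-/- → run A
t=1: L0/L1/L2 = AEH/-/- → run A
t=2: L0/L1/L2 = AEHB/-/- → run A
t=3: L0/L1/L2 = AEHBG/-/- → run A
t=4: L0/L1/L2 = EHBG/-/- → run E
t=5: L0/L1/L2 = EHBGC/-/- → run E
t=6: L0/L1/L2 = EHBGC/-/- → run E
t=7: L0/L1/L2 = EHBGC/-/- → run E
t=8: L0/L1/L2 = HBGC/E/- → run H
t=9: L0/L1/L2 = HBGC/E/- → run H
t=10: L0/L1/L2 = BGC/E/- → run B
t=11: L0/L1/L2 = BGC/E/- → run B
t=12: L0/L1/L2 = BGC/E/- → run B
t=13: L0/L1/L2 = GC/E/- → run G
t=14: L0/L1/L2 = GC/E/- → run G
t=15: L0/L1/L2 = GC/E/- → run G
t=16: L0/L1/L2 = GC/E/- → run G
t=17: L0/L1/L2 = C/EG/- → run C
t=18: L0/L1/L2 = C/EG/- → run C
t=19: L0/L1/L2 = C/EG/- → run C
t=20: L0/L1/L2 = -/EG/- → run E
t=21: L0/L1/L2 = -/EG/- → run E
t=22: L0/L1/L2 = -/G/- → run G
t=23: L0/L1/L2 = -/G/- → run G
t=24: L0/L1/L2 = -/G/- → run G
t=25: (idle)
t=26: (idle)
t=27: (idle)
t=28: (idle)
t=29: (idle)

completion order = A, H, B, C, E, G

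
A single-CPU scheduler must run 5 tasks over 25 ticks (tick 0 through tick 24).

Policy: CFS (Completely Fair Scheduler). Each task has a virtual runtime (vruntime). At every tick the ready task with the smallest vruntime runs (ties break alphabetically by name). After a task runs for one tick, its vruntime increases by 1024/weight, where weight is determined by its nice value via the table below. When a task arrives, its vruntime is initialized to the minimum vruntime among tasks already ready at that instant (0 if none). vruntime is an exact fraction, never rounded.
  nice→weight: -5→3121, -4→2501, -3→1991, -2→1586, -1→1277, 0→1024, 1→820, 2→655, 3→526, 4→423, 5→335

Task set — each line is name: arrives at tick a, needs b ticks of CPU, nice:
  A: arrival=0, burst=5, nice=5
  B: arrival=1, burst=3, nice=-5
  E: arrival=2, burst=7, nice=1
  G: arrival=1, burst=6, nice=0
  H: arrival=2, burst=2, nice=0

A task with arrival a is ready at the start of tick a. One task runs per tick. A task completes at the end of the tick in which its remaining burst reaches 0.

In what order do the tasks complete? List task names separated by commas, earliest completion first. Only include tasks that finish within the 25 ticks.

t=0: vr[A=0] → run A
t=1: vr[A=1024/335 B=1024/335 G=1024/335] → run A
t=2: vr[A=2048/335 B=1024/335 E=1024/335 G=1024/335 H=1024/335] → run B
t=3: vr[A=2048/335 B=3538944/1045535 E=1024/335 G=1024/335 H=1024/335] → run E
t=4: vr[A=2048/335 B=3538944/1045535 E=59136/13735 G=1024/335 H=1024/335] → run G
t=5: vr[A=2048/335 B=3538944/1045535 E=59136/13735 G=1359/335 H=1024/335] → run H
t=6: vr[A=2048/335 B=3538944/1045535 E=59136/13735 G=1359/335 H=1359/335] → run B
t=7: vr[A=2048/335 B=3881984/1045535 E=59136/13735 G=1359/335 H=1359/335] → run B
t=8: vr[A=2048/335 E=59136/13735 G=1359/335 H=1359/335] → run G
t=9: vr[A=2048/335 E=59136/13735 G=1694/335 H=1359/335] → run H
t=10: vr[A=2048/335 E=59136/13735 G=1694/335] → run E
t=11: vr[A=2048/335 E=76288/13735 G=1694/335] → run G
t=12: vr[A=2048/335 E=76288/13735 G=2029/335] → run E
t=13: vr[A=2048/335 E=18688/2747 G=2029/335] → run G
t=14: vr[A=2048/335 E=18688/2747 G=2364/335] → run A
t=15: vr[A=3072/335 E=18688/2747 G=2364/335] → run E
t=16: vr[A=3072/335 E=110592/13735 G=2364/335] → run G
t=17: vr[A=3072/335 E=110592/13735 G=2699/335] → run E
t=18: vr[A=3072/335 E=127744/13735 G=2699/335] → run G
t=19: vr[A=3072/335 E=127744/13735] → run A
t=20: vr[A=4096/335 E=127744/13735] → run E
t=21: vr[A=4096/335 E=144896/13735] → run E
t=22: vr[A=4096/335] → run A
t=23: (idle)
t=24: (idle)

completion order = B, H, G, E, A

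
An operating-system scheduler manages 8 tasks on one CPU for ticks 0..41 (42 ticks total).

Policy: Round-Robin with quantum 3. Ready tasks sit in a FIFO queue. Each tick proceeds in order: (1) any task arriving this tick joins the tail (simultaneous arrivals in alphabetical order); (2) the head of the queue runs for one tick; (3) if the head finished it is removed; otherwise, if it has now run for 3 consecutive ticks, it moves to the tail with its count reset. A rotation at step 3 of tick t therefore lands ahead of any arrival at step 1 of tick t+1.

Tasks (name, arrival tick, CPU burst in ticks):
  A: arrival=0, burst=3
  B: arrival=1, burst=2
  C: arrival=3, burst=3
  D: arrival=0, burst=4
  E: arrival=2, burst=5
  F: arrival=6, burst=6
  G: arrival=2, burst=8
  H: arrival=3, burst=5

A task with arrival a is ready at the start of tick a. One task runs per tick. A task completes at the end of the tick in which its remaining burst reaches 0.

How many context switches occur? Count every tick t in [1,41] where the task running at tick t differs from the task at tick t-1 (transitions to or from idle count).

context switches = 14

t=0: queue=[A,D] q_used=0 → run A
t=1: queue=[A,D,B] q_used=1 → run A
t=2: queue=[A,D,B,E,G] q_used=2 → run A
t=3: queue=[D,B,E,G,C,H] q_used=0 → run D
t=4: queue=[D,B,E,G,C,H] q_used=1 → run D
t=5: queue=[D,B,E,G,C,H] q_used=2 → run D
t=6: queue=[B,E,G,C,H,D,F] q_used=0 → run B
t=7: queue=[B,E,G,C,H,D,F] q_used=1 → run B
t=8: queue=[E,G,C,H,D,F] q_used=0 → run E
t=9: queue=[E,G,C,H,D,F] q_used=1 → run E
t=10: queue=[E,G,C,H,D,F] q_used=2 → run E
t=11: queue=[G,C,H,D,F,E] q_used=0 → run G
t=12: queue=[G,C,H,D,F,E] q_used=1 → run G
t=13: queue=[G,C,H,D,F,E] q_used=2 → run G
t=14: queue=[C,H,D,F,E,G] q_used=0 → run C
t=15: queue=[C,H,D,F,E,G] q_used=1 → run C
t=16: queue=[C,H,D,F,E,G] q_used=2 → run C
t=17: queue=[H,D,F,E,G] q_used=0 → run H
t=18: queue=[H,D,F,E,G] q_used=1 → run H
t=19: queue=[H,D,F,E,G] q_used=2 → run H
t=20: queue=[D,F,E,G,H] q_used=0 → run D
t=21: queue=[F,E,G,H] q_used=0 → run F
t=22: queue=[F,E,G,H] q_used=1 → run F
t=23: queue=[F,E,G,H] q_used=2 → run F
t=24: queue=[E,G,H,F] q_used=0 → run E
t=25: queue=[E,G,H,F] q_used=1 → run E
t=26: queue=[G,H,F] q_used=0 → run G
t=27: queue=[G,H,F] q_used=1 → run G
t=28: queue=[G,H,F] q_used=2 → run G
t=29: queue=[H,F,G] q_used=0 → run H
t=30: queue=[H,F,G] q_used=1 → run H
t=31: queue=[F,G] q_used=0 → run F
t=32: queue=[F,G] q_used=1 → run F
t=33: queue=[F,G] q_used=2 → run F
t=34: queue=[G] q_used=0 → run G
t=35: queue=[G] q_used=1 → run G
t=36: (idle)
t=37: (idle)
t=38: (idle)
t=39: (idle)
t=40: (idle)
t=41: (idle)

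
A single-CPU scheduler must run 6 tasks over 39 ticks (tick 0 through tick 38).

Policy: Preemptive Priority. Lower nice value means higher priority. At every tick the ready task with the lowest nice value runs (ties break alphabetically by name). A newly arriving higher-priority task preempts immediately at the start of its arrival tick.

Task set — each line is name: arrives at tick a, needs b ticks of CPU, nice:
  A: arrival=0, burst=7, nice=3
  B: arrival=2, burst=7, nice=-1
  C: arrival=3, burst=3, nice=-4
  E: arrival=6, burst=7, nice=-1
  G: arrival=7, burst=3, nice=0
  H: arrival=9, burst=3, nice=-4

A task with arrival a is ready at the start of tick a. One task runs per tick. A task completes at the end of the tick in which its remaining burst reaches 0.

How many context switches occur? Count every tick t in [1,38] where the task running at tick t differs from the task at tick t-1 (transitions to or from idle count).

t=0: ready={A} → run A
t=1: ready={A} → run A
t=2: ready={A,B} → run B
t=3: ready={A,B,C} → run C
t=4: ready={A,B,C} → run C
t=5: ready={A,B,C} → run C
t=6: ready={A,B,E} → run B
t=7: ready={A,B,E,G} → run B
t=8: ready={A,B,E,G} → run B
t=9: ready={A,B,E,G,H} → run H
t=10: ready={A,B,E,G,H} → run H
t=11: ready={A,B,E,G,H} → run H
t=12: ready={A,B,E,G} → run B
t=13: ready={A,B,E,G} → run B
t=14: ready={A,B,E,G} → run B
t=15: ready={A,E,G} → run E
t=16: ready={A,E,G} → run E
t=17: ready={A,E,G} → run E
t=18: ready={A,E,G} → run E
t=19: ready={A,E,G} → run E
t=20: ready={A,E,G} → run E
t=21: ready={A,E,G} → run E
t=22: ready={A,G} → run G
t=23: ready={A,G} → run G
t=24: ready={A,G} → run G
t=25: ready={A} → run A
t=26: ready={A} → run A
t=27: ready={A} → run A
t=28: ready={A} → run A
t=29: ready={A} → run A
t=30: (idle)
t=31: (idle)
t=32: (idle)
t=33: (idle)
t=34: (idle)
t=35: (idle)
t=36: (idle)
t=37: (idle)
t=38: (idle)

context switches = 9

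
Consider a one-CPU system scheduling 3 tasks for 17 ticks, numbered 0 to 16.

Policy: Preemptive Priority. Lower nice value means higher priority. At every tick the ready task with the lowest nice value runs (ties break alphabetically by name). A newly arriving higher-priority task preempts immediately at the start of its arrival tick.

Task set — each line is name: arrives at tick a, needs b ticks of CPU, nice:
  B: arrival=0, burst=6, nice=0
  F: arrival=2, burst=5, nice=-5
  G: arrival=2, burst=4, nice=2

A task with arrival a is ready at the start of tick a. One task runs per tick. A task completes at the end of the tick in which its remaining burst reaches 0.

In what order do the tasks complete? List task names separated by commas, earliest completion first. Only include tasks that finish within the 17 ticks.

completion order = F, B, G

t=0: ready={B} → run B
t=1: ready={B} → run B
t=2: ready={B,F,G} → run F
t=3: ready={B,F,G} → run F
t=4: ready={B,F,G} → run F
t=5: ready={B,F,G} → run F
t=6: ready={B,F,G} → run F
t=7: ready={B,G} → run B
t=8: ready={B,G} → run B
t=9: ready={B,G} → run B
t=10: ready={B,G} → run B
t=11: ready={G} → run G
t=12: ready={G} → run G
t=13: ready={G} → run G
t=14: ready={G} → run G
t=15: (idle)
t=16: (idle)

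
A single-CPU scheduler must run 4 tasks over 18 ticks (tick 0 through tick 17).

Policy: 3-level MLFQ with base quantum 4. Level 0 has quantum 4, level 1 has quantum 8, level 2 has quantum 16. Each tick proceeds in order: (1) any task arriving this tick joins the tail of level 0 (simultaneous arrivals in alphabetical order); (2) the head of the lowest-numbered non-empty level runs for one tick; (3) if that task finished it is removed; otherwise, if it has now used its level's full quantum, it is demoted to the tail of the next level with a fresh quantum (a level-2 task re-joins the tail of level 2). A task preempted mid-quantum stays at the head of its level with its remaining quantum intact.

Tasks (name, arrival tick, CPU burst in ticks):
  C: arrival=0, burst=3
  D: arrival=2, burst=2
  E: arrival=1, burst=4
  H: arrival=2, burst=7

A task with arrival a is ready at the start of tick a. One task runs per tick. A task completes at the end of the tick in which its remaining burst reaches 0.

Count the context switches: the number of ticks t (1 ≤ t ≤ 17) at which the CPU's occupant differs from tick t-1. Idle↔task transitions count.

context switches = 4

t=0: L0/L1/L2 = C/-/- → run C
t=1: L0/L1/L2 = CE/-/- → run C
t=2: L0/L1/L2 = CEDH/-/- → run C
t=3: L0/L1/L2 = EDH/-/- → run E
t=4: L0/L1/L2 = EDH/-/- → run E
t=5: L0/L1/L2 = EDH/-/- → run E
t=6: L0/L1/L2 = EDH/-/- → run E
t=7: L0/L1/L2 = DH/-/- → run D
t=8: L0/L1/L2 = DH/-/- → run D
t=9: L0/L1/L2 = H/-/- → run H
t=10: L0/L1/L2 = H/-/- → run H
t=11: L0/L1/L2 = H/-/- → run H
t=12: L0/L1/L2 = H/-/- → run H
t=13: L0/L1/L2 = -/H/- → run H
t=14: L0/L1/L2 = -/H/- → run H
t=15: L0/L1/L2 = -/H/- → run H
t=16: (idle)
t=17: (idle)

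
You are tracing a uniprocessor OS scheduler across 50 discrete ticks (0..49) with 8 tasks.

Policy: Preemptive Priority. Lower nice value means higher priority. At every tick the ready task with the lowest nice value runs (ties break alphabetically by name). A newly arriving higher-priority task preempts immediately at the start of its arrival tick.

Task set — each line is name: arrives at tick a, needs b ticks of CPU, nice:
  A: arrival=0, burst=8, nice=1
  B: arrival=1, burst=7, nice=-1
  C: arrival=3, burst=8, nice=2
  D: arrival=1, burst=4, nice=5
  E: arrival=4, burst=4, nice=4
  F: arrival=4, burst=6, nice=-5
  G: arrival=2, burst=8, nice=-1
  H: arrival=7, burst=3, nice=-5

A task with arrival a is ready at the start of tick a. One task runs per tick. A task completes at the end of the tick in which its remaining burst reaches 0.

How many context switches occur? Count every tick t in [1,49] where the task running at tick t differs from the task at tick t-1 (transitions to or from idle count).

context switches = 10

t=0: ready={A} → run A
t=1: ready={A,B,D} → run B
t=2: ready={A,B,D,G} → run B
t=3: ready={A,B,C,D,G} → run B
t=4: ready={A,B,C,D,E,F,G} → run F
t=5: ready={A,B,C,D,E,F,G} → run F
t=6: ready={A,B,C,D,E,F,G} → run F
t=7: ready={A,B,C,D,E,F,G,H} → run F
t=8: ready={A,B,C,D,E,F,G,H} → run F
t=9: ready={A,B,C,D,E,F,G,H} → run F
t=10: ready={A,B,C,D,E,G,H} → run H
t=11: ready={A,B,C,D,E,G,H} → run H
t=12: ready={A,B,C,D,E,G,H} → run H
t=13: ready={A,B,C,D,E,G} → run B
t=14: ready={A,B,C,D,E,G} → run B
t=15: ready={A,B,C,D,E,G} → run B
t=16: ready={A,B,C,D,E,G} → run B
t=17: ready={A,C,D,E,G} → run G
t=18: ready={A,C,D,E,G} → run G
t=19: ready={A,C,D,E,G} → run G
t=20: ready={A,C,D,E,G} → run G
t=21: ready={A,C,D,E,G} → run G
t=22: ready={A,C,D,E,G} → run G
t=23: ready={A,C,D,E,G} → run G
t=24: ready={A,C,D,E,G} → run G
t=25: ready={A,C,D,E} → run A
t=26: ready={A,C,D,E} → run A
t=27: ready={A,C,D,E} → run A
t=28: ready={A,C,D,E} → run A
t=29: ready={A,C,D,E} → run A
t=30: ready={A,C,D,E} → run A
t=31: ready={A,C,D,E} → run A
t=32: ready={C,D,E} → run C
t=33: ready={C,D,E} → run C
t=34: ready={C,D,E} → run C
t=35: ready={C,D,E} → run C
t=36: ready={C,D,E} → run C
t=37: ready={C,D,E} → run C
t=38: ready={C,D,E} → run C
t=39: ready={C,D,E} → run C
t=40: ready={D,E} → run E
t=41: ready={D,E} → run E
t=42: ready={D,E} → run E
t=43: ready={D,E} → run E
t=44: ready={D} → run D
t=45: ready={D} → run D
t=46: ready={D} → run D
t=47: ready={D} → run D
t=48: (idle)
t=49: (idle)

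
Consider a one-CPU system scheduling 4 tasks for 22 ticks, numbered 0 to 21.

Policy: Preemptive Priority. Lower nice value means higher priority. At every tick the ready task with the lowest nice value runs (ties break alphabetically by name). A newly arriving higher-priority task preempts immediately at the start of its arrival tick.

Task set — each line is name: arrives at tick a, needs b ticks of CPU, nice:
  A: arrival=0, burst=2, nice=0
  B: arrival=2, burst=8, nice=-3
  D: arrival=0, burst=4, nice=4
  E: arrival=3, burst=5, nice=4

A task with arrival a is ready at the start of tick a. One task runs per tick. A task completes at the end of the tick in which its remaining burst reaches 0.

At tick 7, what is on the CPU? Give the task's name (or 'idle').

running at tick 7 = B

t=0: ready={A,D} → run A
t=1: ready={A,D} → run A
t=2: ready={B,D} → run B
t=3: ready={B,D,E} → run B
t=4: ready={B,D,E} → run B
t=5: ready={B,D,E} → run B
t=6: ready={B,D,E} → run B
t=7: ready={B,D,E} → run B
t=8: ready={B,D,E} → run B
t=9: ready={B,D,E} → run B
t=10: ready={D,E} → run D
t=11: ready={D,E} → run D
t=12: ready={D,E} → run D
t=13: ready={D,E} → run D
t=14: ready={E} → run E
t=15: ready={E} → run E
t=16: ready={E} → run E
t=17: ready={E} → run E
t=18: ready={E} → run E
t=19: (idle)
t=20: (idle)
t=21: (idle)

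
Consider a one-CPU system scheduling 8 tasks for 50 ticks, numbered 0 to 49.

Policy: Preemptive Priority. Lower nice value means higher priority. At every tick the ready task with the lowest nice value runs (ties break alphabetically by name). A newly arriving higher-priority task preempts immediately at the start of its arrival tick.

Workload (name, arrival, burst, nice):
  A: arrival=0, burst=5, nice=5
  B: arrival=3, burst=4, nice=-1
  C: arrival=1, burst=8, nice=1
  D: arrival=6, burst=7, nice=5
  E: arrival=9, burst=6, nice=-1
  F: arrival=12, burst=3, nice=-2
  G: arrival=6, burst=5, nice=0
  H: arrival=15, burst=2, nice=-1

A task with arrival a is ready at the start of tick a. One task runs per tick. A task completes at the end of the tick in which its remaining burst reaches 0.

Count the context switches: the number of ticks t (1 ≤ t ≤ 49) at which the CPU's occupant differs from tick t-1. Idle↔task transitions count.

context switches = 12

t=0: ready={A} → run A
t=1: ready={A,C} → run C
t=2: ready={A,C} → run C
t=3: ready={A,B,C} → run B
t=4: ready={A,B,C} → run B
t=5: ready={A,B,C} → run B
t=6: ready={A,B,C,D,G} → run B
t=7: ready={A,C,D,G} → run G
t=8: ready={A,C,D,G} → run G
t=9: ready={A,C,D,E,G} → run E
t=10: ready={A,C,D,E,G} → run E
t=11: ready={A,C,D,E,G} → run E
t=12: ready={A,C,D,E,F,G} → run F
t=13: ready={A,C,D,E,F,G} → run F
t=14: ready={A,C,D,E,F,G} → run F
t=15: ready={A,C,D,E,G,H} → run E
t=16: ready={A,C,D,E,G,H} → run E
t=17: ready={A,C,D,E,G,H} → run E
t=18: ready={A,C,D,G,H} → run H
t=19: ready={A,C,D,G,H} → run H
t=20: ready={A,C,D,G} → run G
t=21: ready={A,C,D,G} → run G
t=22: ready={A,C,D,G} → run G
t=23: ready={A,C,D} → run C
t=24: ready={A,C,D} → run C
t=25: ready={A,C,D} → run C
t=26: ready={A,C,D} → run C
t=27: ready={A,C,D} → run C
t=28: ready={A,C,D} → run C
t=29: ready={A,D} → run A
t=30: ready={A,D} → run A
t=31: ready={A,D} → run A
t=32: ready={A,D} → run A
t=33: ready={D} → run D
t=34: ready={D} → run D
t=35: ready={D} → run D
t=36: ready={D} → run D
t=37: ready={D} → run D
t=38: ready={D} → run D
t=39: ready={D} → run D
t=40: (idle)
t=41: (idle)
t=42: (idle)
t=43: (idle)
t=44: (idle)
t=45: (idle)
t=46: (idle)
t=47: (idle)
t=48: (idle)
t=49: (idle)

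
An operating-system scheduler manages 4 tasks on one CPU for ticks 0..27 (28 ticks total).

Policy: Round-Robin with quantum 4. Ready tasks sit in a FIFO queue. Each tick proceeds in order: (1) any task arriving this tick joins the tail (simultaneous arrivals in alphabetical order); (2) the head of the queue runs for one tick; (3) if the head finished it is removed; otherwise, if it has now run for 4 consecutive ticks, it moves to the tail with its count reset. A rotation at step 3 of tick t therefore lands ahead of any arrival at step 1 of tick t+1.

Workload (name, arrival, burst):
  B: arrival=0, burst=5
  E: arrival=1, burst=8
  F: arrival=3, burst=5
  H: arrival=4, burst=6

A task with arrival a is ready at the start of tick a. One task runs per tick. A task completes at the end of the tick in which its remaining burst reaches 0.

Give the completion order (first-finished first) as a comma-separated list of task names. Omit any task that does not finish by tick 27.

t=0: queue=[B] q_used=0 → run B
t=1: queue=[B,E] q_used=1 → run B
t=2: queue=[B,E] q_used=2 → run B
t=3: queue=[B,E,F] q_used=3 → run B
t=4: queue=[E,F,B,H] q_used=0 → run E
t=5: queue=[E,F,B,H] q_used=1 → run E
t=6: queue=[E,F,B,H] q_used=2 → run E
t=7: queue=[E,F,B,H] q_used=3 → run E
t=8: queue=[F,B,H,E] q_used=0 → run F
t=9: queue=[F,B,H,E] q_used=1 → run F
t=10: queue=[F,B,H,E] q_used=2 → run F
t=11: queue=[F,B,H,E] q_used=3 → run F
t=12: queue=[B,H,E,F] q_used=0 → run B
t=13: queue=[H,E,F] q_used=0 → run H
t=14: queue=[H,E,F] q_used=1 → run H
t=15: queue=[H,E,F] q_used=2 → run H
t=16: queue=[H,E,F] q_used=3 → run H
t=17: queue=[E,F,H] q_used=0 → run E
t=18: queue=[E,F,H] q_used=1 → run E
t=19: queue=[E,F,H] q_used=2 → run E
t=20: queue=[E,F,H] q_used=3 → run E
t=21: queue=[F,H] q_used=0 → run F
t=22: queue=[H] q_used=0 → run H
t=23: queue=[H] q_used=1 → run H
t=24: (idle)
t=25: (idle)
t=26: (idle)
t=27: (idle)

completion order = B, E, F, H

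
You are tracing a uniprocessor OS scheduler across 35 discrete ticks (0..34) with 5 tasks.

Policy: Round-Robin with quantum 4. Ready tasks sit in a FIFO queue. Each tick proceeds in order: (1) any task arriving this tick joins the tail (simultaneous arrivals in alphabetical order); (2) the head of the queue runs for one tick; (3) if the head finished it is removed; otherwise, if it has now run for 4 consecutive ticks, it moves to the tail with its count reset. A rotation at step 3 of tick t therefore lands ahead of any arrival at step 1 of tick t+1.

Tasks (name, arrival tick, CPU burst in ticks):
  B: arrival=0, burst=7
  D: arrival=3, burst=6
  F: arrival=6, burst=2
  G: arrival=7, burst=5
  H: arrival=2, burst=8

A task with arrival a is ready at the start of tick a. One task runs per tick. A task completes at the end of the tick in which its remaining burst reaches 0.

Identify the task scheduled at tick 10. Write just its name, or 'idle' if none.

t=0: queue=[B] q_used=0 → run B
t=1: queue=[B] q_used=1 → run B
t=2: queue=[B,H] q_used=2 → run B
t=3: queue=[B,H,D] q_used=3 → run B
t=4: queue=[H,D,B] q_used=0 → run H
t=5: queue=[H,D,B] q_used=1 → run H
t=6: queue=[H,D,B,F] q_used=2 → run H
t=7: queue=[H,D,B,F,G] q_used=3 → run H
t=8: queue=[D,B,F,G,H] q_used=0 → run D
t=9: queue=[D,B,F,G,H] q_used=1 → run D
t=10: queue=[D,B,F,G,H] q_used=2 → run D
t=11: queue=[D,B,F,G,H] q_used=3 → run D
t=12: queue=[B,F,G,H,D] q_used=0 → run B
t=13: queue=[B,F,G,H,D] q_used=1 → run B
t=14: queue=[B,F,G,H,D] q_used=2 → run B
t=15: queue=[F,G,H,D] q_used=0 → run F
t=16: queue=[F,G,H,D] q_used=1 → run F
t=17: queue=[G,H,D] q_used=0 → run G
t=18: queue=[G,H,D] q_used=1 → run G
t=19: queue=[G,H,D] q_used=2 → run G
t=20: queue=[G,H,D] q_used=3 → run G
t=21: queue=[H,D,G] q_used=0 → run H
t=22: queue=[H,D,G] q_used=1 → run H
t=23: queue=[H,D,G] q_used=2 → run H
t=24: queue=[H,D,G] q_used=3 → run H
t=25: queue=[D,G] q_used=0 → run D
t=26: queue=[D,G] q_used=1 → run D
t=27: queue=[G] q_used=0 → run G
t=28: (idle)
t=29: (idle)
t=30: (idle)
t=31: (idle)
t=32: (idle)
t=33: (idle)
t=34: (idle)

running at tick 10 = D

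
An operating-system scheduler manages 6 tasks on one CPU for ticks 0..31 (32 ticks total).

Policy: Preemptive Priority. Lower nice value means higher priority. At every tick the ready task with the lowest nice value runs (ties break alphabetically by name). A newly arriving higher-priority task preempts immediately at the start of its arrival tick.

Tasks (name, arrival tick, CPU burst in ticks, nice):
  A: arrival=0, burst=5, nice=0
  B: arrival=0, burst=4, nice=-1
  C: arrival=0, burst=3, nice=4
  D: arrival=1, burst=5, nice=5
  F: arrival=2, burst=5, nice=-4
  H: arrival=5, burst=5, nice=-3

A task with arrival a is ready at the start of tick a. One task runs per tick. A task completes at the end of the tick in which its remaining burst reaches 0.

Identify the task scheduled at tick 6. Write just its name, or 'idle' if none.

running at tick 6 = F

t=0: ready={A,B,C} → run B
t=1: ready={A,B,C,D} → run B
t=2: ready={A,B,C,D,F} → run F
t=3: ready={A,B,C,D,F} → run F
t=4: ready={A,B,C,D,F} → run F
t=5: ready={A,B,C,D,F,H} → run F
t=6: ready={A,B,C,D,F,H} → run F
t=7: ready={A,B,C,D,H} → run H
t=8: ready={A,B,C,D,H} → run H
t=9: ready={A,B,C,D,H} → run H
t=10: ready={A,B,C,D,H} → run H
t=11: ready={A,B,C,D,H} → run H
t=12: ready={A,B,C,D} → run B
t=13: ready={A,B,C,D} → run B
t=14: ready={A,C,D} → run A
t=15: ready={A,C,D} → run A
t=16: ready={A,C,D} → run A
t=17: ready={A,C,D} → run A
t=18: ready={A,C,D} → run A
t=19: ready={C,D} → run C
t=20: ready={C,D} → run C
t=21: ready={C,D} → run C
t=22: ready={D} → run D
t=23: ready={D} → run D
t=24: ready={D} → run D
t=25: ready={D} → run D
t=26: ready={D} → run D
t=27: (idle)
t=28: (idle)
t=29: (idle)
t=30: (idle)
t=31: (idle)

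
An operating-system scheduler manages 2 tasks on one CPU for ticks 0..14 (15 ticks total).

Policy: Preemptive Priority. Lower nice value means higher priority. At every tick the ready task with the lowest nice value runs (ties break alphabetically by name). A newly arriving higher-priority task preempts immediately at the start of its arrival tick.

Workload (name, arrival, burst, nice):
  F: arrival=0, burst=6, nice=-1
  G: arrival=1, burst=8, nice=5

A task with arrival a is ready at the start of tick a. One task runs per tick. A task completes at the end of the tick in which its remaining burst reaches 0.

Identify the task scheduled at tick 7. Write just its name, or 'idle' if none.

t=0: ready={F} → run F
t=1: ready={F,G} → run F
t=2: ready={F,G} → run F
t=3: ready={F,G} → run F
t=4: ready={F,G} → run F
t=5: ready={F,G} → run F
t=6: ready={G} → run G
t=7: ready={G} → run G
t=8: ready={G} → run G
t=9: ready={G} → run G
t=10: ready={G} → run G
t=11: ready={G} → run G
t=12: ready={G} → run G
t=13: ready={G} → run G
t=14: (idle)

running at tick 7 = G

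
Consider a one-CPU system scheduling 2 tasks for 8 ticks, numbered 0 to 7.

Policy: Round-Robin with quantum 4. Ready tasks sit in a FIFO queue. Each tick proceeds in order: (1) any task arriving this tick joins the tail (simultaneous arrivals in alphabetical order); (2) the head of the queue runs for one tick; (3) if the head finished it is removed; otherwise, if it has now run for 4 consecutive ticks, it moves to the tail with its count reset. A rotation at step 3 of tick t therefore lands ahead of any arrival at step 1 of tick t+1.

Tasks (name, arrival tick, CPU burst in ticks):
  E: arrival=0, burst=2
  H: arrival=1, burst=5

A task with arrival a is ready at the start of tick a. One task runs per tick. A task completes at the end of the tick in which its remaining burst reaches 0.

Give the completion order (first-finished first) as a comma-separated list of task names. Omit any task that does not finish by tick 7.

t=0: queue=[E] q_used=0 → run E
t=1: queue=[E,H] q_used=1 → run E
t=2: queue=[H] q_used=0 → run H
t=3: queue=[H] q_used=1 → run H
t=4: queue=[H] q_used=2 → run H
t=5: queue=[H] q_used=3 → run H
t=6: queue=[H] q_used=0 → run H
t=7: (idle)

completion order = E, H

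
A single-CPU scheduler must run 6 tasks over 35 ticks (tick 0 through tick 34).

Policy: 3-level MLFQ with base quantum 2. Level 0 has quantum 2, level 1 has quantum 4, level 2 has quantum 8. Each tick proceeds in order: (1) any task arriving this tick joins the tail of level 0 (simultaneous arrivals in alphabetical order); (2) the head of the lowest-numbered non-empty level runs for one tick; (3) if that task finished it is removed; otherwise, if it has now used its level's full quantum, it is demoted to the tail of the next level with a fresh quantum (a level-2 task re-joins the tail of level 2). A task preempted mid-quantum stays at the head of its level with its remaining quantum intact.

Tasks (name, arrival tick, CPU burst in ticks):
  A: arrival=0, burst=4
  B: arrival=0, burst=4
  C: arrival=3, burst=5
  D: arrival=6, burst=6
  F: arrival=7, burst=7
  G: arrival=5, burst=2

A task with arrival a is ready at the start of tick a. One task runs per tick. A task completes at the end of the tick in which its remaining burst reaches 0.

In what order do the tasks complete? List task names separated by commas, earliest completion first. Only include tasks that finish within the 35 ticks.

t=0: L0/L1/L2 = AB/-/- → run A
t=1: L0/L1/L2 = AB/-/- → run A
t=2: L0/L1/L2 = B/A/- → run B
t=3: L0/L1/L2 = BC/A/- → run B
t=4: L0/L1/L2 = C/AB/- → run C
t=5: L0/L1/L2 = CG/AB/- → run C
t=6: L0/L1/L2 = GD/ABC/- → run G
t=7: L0/L1/L2 = GDF/ABC/- → run G
t=8: L0/L1/L2 = DF/ABC/- → run D
t=9: L0/L1/L2 = DF/ABC/- → run D
t=10: L0/L1/L2 = F/ABCD/- → run F
t=11: L0/L1/L2 = F/ABCD/- → run F
t=12: L0/L1/L2 = -/ABCDF/- → run A
t=13: L0/L1/L2 = -/ABCDF/- → run A
t=14: L0/L1/L2 = -/BCDF/- → run B
t=15: L0/L1/L2 = -/BCDF/- → run B
t=16: L0/L1/L2 = -/CDF/- → run C
t=17: L0/L1/L2 = -/CDF/- → run C
t=18: L0/L1/L2 = -/CDF/- → run C
t=19: L0/L1/L2 = -/DF/- → run D
t=20: L0/L1/L2 = -/DF/- → run D
t=21: L0/L1/L2 = -/DF/- → run D
t=22: L0/L1/L2 = -/DF/- → run D
t=23: L0/L1/L2 = -/F/- → run F
t=24: L0/L1/L2 = -/F/- → run F
t=25: L0/L1/L2 = -/F/- → run F
t=26: L0/L1/L2 = -/F/- → run F
t=27: L0/L1/L2 = -/-/F → run F
t=28: (idle)
t=29: (idle)
t=30: (idle)
t=31: (idle)
t=32: (idle)
t=33: (idle)
t=34: (idle)

completion order = G, A, B, C, D, F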